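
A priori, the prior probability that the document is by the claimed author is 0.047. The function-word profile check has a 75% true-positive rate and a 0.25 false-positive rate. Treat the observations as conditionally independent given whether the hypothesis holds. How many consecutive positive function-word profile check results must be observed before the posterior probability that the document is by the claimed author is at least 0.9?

Prior odds = 0.047/0.953 = 47/953.
Likelihood ratio of a positive result = 0.75/0.25 = 3.
Target posterior odds = 0.9/0.1 = 9.
Require 3ⁿ ≥ 9 ÷ (47/953) = 8577/47.
3⁴ = 81 falls short of 8577/47 but 3⁵ = 243 reaches it, so n = 5.

5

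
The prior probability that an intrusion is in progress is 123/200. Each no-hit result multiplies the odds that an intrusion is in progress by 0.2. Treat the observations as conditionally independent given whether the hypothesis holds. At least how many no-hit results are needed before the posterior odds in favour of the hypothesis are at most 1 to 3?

Prior odds: 0.615 ÷ 0.385 = 123/77.
Likelihood ratio per no-hit result = 0.2.
Target odds = 1/3.
Require 0.2ⁿ ≤ 1/3 ÷ (123/77) = 77/369.
0.2¹ = 0.2, which is already at or below the required 77/369; so n = 1.

1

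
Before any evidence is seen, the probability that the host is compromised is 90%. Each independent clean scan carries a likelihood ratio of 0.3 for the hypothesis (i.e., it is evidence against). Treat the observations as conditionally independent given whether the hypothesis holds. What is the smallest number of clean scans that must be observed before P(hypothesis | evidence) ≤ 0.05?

5

Prior odds = 0.9/0.1 = 9.
Likelihood ratio per clean scan = 0.3.
Target odds: 0.05 ÷ 0.95 = 1/19.
Need 9 × 0.3ⁿ ≤ 1/19, i.e. 0.3ⁿ ≤ 1/171.
0.3⁴ = 0.0081 is still above 1/171 but 0.3⁵ = 243/100000 is at or below it, so n = 5.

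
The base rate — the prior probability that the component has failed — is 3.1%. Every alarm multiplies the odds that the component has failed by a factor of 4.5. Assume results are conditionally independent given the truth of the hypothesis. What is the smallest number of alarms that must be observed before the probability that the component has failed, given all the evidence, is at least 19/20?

Prior odds = 0.031/0.969 = 31/969.
Likelihood ratio per alarm = 4.5.
Target posterior odds = 0.95/0.05 = 19.
Need (31/969) × 4.5ⁿ ≥ 19, i.e. 4.5ⁿ ≥ 18411/31.
4.5⁴ = 410.0625 falls short of 18411/31 but 4.5⁵ = 1845.28125 reaches it, so n = 5.

5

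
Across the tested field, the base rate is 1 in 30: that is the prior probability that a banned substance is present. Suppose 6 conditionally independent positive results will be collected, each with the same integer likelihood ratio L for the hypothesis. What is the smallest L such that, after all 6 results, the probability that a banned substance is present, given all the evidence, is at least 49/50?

Prior odds = (1/30)/(29/30) = 1/29.
Target odds = 0.98/0.02 = 49.
Need L⁶ ≥ 49 ÷ (1/29) = 1421.
3⁶ = 729 < 1421 ≤ 4096 = 4⁶, so L = 4.

4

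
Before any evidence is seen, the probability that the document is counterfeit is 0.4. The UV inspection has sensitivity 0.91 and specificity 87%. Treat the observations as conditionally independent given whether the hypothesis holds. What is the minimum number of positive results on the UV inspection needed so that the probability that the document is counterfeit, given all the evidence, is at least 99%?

Prior odds: 0.4 ÷ 0.6 = 2/3.
False-positive rate = 1 − 0.87 = 0.13; likelihood ratio of a positive = 0.91/0.13 = 7.
Target odds: 0.99 ÷ 0.01 = 99.
Require 7ⁿ ≥ 99 ÷ (2/3) = 148.5.
7² = 49 falls short of 148.5 but 7³ = 343 reaches it, so n = 3.

3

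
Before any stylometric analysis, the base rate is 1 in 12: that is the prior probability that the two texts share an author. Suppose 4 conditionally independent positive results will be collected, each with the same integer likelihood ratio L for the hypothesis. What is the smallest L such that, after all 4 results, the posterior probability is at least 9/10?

Prior odds = (1/12)/(11/12) = 1/11.
Target odds = 0.9/0.1 = 9.
Need L⁴ ≥ 9 ÷ (1/11) = 99.
3⁴ = 81 < 99 ≤ 256 = 4⁴, so L = 4.

4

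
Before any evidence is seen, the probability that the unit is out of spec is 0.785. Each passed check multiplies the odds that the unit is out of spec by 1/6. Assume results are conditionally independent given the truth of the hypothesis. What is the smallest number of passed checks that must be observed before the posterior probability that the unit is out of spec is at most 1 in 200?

4

Prior odds: 0.785 ÷ 0.215 = 157/43.
Likelihood ratio per passed check = 1/6.
Target odds: 0.005 ÷ 0.995 = 1/199.
Need (157/43) × (1/6)ⁿ ≤ 1/199, i.e. (1/6)ⁿ ≤ 43/31243.
(1/6)³ = 1/216 is still above 43/31243 but (1/6)⁴ = 1/1296 is at or below it, so n = 4.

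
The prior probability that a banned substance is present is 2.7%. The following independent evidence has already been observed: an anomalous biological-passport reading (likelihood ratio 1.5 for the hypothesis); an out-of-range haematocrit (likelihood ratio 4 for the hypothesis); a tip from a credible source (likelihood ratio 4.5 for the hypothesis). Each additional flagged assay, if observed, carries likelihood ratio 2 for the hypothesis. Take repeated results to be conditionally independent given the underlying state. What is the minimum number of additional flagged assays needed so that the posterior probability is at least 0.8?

Prior odds = 0.027/0.973 = 27/973.
Combined Bayes factor of the evidence already in hand = 1.5 × 4 × 4.5 = 27.
Odds after that evidence = (27/973) × 27 = 729/973.
Target odds = 0.8/0.2 = 4.
Need 2ⁿ ≥ 4 ÷ (729/973) = 3892/729.
2² = 4 falls short of 3892/729 but 2³ = 8 reaches it, so n = 3.

3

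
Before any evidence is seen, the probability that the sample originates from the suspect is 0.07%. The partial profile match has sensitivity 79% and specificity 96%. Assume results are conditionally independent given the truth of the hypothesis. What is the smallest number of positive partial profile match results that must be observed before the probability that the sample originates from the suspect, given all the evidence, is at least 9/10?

4

Prior odds = 0.0007/0.9993 = 7/9993.
False-positive rate = 1 − 0.96 = 0.04; likelihood ratio of a positive = 0.79/0.04 = 19.75.
Target odds: 0.9 ÷ 0.1 = 9.
Require 19.75ⁿ ≥ 9 ÷ (7/9993) = 89937/7.
19.75³ = 7703.734375 falls short of 89937/7 but 19.75⁴ = 38950081/256 reaches it, so n = 4.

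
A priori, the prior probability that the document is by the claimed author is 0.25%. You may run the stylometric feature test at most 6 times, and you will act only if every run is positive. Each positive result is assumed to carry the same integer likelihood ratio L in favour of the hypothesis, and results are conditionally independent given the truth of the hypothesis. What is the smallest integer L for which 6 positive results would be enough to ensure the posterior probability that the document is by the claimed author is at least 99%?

Prior odds = 0.0025/0.9975 = 1/399.
Target odds = 0.99/0.01 = 99.
Need L⁶ ≥ 99 ÷ (1/399) = 39501.
5⁶ = 15625 < 39501 ≤ 46656 = 6⁶, so L = 6.

6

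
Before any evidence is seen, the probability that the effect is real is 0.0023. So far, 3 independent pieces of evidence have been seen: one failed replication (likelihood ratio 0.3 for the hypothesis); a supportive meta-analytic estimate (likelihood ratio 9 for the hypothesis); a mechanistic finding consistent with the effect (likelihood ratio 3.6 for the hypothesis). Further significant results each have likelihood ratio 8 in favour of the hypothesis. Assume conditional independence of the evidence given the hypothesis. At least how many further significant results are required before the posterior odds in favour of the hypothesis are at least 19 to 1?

4

Prior odds = 0.0023/0.9977 = 23/9977.
Combined Bayes factor of the evidence already in hand = 0.3 × 9 × 3.6 = 9.72.
Odds after that evidence = (23/9977) × 9.72 = 5589/249425.
Target odds = 19.
Need 8ⁿ ≥ 19 ÷ (5589/249425) = 4739075/5589.
8³ = 512 falls short of 4739075/5589 but 8⁴ = 4096 reaches it, so n = 4.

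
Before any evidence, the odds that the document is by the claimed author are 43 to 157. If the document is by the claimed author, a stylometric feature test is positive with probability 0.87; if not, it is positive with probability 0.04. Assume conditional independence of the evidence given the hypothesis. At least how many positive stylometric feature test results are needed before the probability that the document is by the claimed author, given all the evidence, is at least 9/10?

Prior odds = 43/157.
Likelihood ratio of a positive = 0.87/0.04 = 21.75.
Target odds: 0.9 ÷ 0.1 = 9.
Require 21.75ⁿ ≥ 9 ÷ (43/157) = 1413/43.
21.75¹ = 21.75 falls short of 1413/43 but 21.75² = 473.0625 reaches it, so n = 2.

2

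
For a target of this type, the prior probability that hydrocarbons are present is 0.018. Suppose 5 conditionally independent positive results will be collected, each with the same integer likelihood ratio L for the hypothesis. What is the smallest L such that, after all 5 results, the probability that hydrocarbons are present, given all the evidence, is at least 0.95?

Prior odds = 0.018/0.982 = 9/491.
Target odds = 0.95/0.05 = 19.
Need L⁵ ≥ 19 ÷ (9/491) = 9329/9.
4⁵ = 1024 < 9329/9 ≤ 3125 = 5⁵, so L = 5.

5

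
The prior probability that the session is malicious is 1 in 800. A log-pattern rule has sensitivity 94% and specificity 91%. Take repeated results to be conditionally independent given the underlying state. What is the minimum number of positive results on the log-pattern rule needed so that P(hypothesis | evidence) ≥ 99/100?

Prior odds: 0.00125 ÷ 0.99875 = 1/799.
False-positive rate = 1 − 0.91 = 0.09; likelihood ratio of a positive = 0.94/0.09 = 94/9.
Target posterior odds = 0.99/0.01 = 99.
Require (94/9)ⁿ ≥ 99 ÷ (1/799) = 79101.
(94/9)⁴ = 78074896/6561 falls short of 79101 but (94/9)⁵ ≈124287 reaches it, so n = 5.

5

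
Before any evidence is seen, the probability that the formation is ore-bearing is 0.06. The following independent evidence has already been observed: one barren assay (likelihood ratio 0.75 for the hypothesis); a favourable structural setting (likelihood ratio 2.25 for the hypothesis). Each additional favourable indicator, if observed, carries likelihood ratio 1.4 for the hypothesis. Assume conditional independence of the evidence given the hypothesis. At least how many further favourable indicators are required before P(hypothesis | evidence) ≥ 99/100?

21

Prior odds = 0.06/0.94 = 3/47.
Combined Bayes factor of the evidence already in hand = 0.75 × 2.25 = 1.6875.
Odds after that evidence = (3/47) × 1.6875 = 81/752.
Target odds = 0.99/0.01 = 99.
Need 1.4ⁿ ≥ 99 ÷ (81/752) = 8272/9.
1.4²⁰ ≈836.683 falls short of 8272/9 but 1.4²¹ ≈1171.36 reaches it, so n = 21.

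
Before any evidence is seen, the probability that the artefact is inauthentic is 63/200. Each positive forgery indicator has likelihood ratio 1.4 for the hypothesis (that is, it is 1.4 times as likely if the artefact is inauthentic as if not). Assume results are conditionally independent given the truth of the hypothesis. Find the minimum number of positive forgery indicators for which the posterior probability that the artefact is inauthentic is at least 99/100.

16

Prior odds = 0.315/0.685 = 63/137.
Likelihood ratio per positive forgery indicator = 1.4.
Target posterior odds = 0.99/0.01 = 99.
Need (63/137) × 1.4ⁿ ≥ 99, i.e. 1.4ⁿ ≥ 1507/7.
1.4¹⁵ ≈155.568 falls short of 1507/7 but 1.4¹⁶ ≈217.795 reaches it, so n = 16.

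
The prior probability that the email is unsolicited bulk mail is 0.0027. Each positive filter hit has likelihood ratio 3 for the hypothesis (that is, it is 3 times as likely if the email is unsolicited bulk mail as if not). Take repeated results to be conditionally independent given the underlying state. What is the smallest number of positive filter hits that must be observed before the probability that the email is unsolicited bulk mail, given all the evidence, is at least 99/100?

10

Prior odds = 0.0027/0.9973 = 27/9973.
Likelihood ratio per positive filter hit = 3.
Target odds: 0.99 ÷ 0.01 = 99.
Need (27/9973) × 3ⁿ ≥ 99, i.e. 3ⁿ ≥ 109703/3.
3⁹ = 19683 falls short of 109703/3 but 3¹⁰ = 59049 reaches it, so n = 10.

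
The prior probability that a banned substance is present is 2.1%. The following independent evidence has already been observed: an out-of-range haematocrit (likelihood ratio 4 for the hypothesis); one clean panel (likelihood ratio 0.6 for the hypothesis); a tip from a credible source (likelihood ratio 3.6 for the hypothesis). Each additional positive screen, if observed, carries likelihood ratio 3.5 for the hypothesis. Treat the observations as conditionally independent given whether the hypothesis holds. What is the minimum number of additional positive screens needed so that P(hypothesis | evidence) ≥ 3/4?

3

Prior odds = 0.021/0.979 = 21/979.
Combined Bayes factor of the evidence already in hand = 4 × 0.6 × 3.6 = 8.64.
Odds after that evidence = (21/979) × 8.64 = 4536/24475.
Target odds = 0.75/0.25 = 3.
Need 3.5ⁿ ≥ 3 ÷ (4536/24475) = 24475/1512.
3.5² = 12.25 falls short of 24475/1512 but 3.5³ = 42.875 reaches it, so n = 3.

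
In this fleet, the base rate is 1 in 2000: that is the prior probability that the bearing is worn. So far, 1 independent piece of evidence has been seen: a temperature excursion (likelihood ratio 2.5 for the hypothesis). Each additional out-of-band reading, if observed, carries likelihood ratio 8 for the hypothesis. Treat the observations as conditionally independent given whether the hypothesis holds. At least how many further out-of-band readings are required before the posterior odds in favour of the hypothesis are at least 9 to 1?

Prior odds = 0.0005/0.9995 = 1/1999.
Bayes factor of the evidence already in hand = 2.5.
Odds after that evidence = (1/1999) × 2.5 = 5/3998.
Target odds = 9.
Need 8ⁿ ≥ 9 ÷ (5/3998) = 7196.4.
8⁴ = 4096 falls short of 7196.4 but 8⁵ = 32768 reaches it, so n = 5.

5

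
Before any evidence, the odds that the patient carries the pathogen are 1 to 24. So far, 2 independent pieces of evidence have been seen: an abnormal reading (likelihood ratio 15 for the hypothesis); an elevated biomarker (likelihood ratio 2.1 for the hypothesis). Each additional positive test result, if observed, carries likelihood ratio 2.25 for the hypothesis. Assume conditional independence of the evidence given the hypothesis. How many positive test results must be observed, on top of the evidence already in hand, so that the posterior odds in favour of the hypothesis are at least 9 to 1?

Prior odds = 1/24.
Combined Bayes factor of the evidence already in hand = 15 × 2.1 = 31.5.
Odds after that evidence = (1/24) × 31.5 = 1.3125.
Target odds = 9.
Need 2.25ⁿ ≥ 9 ÷ 1.3125 = 48/7.
2.25² = 5.0625 falls short of 48/7 but 2.25³ = 11.390625 reaches it, so n = 3.

3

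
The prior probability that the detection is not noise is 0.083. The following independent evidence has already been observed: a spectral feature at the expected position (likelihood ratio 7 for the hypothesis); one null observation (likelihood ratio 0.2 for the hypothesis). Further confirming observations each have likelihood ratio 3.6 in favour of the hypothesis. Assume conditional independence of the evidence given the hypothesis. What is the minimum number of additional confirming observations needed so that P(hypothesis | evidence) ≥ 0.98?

5

Prior odds = 0.083/0.917 = 83/917.
Combined Bayes factor of the evidence already in hand = 7 × 0.2 = 1.4.
Odds after that evidence = (83/917) × 1.4 = 83/655.
Target odds = 0.98/0.02 = 49.
Need 3.6ⁿ ≥ 49 ÷ (83/655) = 32095/83.
3.6⁴ = 167.9616 falls short of 32095/83 but 3.6⁵ = 604.66176 reaches it, so n = 5.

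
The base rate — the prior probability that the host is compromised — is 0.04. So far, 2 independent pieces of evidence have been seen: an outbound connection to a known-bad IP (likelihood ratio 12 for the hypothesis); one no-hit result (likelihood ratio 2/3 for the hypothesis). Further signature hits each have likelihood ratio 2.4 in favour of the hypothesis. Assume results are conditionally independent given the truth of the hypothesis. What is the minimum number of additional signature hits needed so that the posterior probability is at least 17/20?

4

Prior odds = 0.04/0.96 = 1/24.
Combined Bayes factor of the evidence already in hand = 12 × (2/3) = 8.
Odds after that evidence = (1/24) × 8 = 1/3.
Target odds = 0.85/0.15 = 17/3.
Need 2.4ⁿ ≥ 17/3 ÷ (1/3) = 17.
2.4³ = 13.824 falls short of 17 but 2.4⁴ = 33.1776 reaches it, so n = 4.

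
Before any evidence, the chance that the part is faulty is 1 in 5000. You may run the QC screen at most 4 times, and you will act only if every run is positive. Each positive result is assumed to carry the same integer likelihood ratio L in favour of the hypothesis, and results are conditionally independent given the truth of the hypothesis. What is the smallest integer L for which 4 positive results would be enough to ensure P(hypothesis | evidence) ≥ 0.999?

48

Prior odds = 0.0002/0.9998 = 1/4999.
Target odds = 0.999/0.001 = 999.
Need L⁴ ≥ 999 ÷ (1/4999) = 4994001.
47⁴ = 4879681 < 4994001 ≤ 5308416 = 48⁴, so L = 48.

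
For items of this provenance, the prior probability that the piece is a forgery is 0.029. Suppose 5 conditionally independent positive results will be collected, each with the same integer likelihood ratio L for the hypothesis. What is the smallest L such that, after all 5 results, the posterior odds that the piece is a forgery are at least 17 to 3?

Prior odds = 0.029/0.971 = 29/971.
Target odds = 17/3.
Need L⁵ ≥ 17/3 ÷ (29/971) = 16507/87.
2⁵ = 32 < 16507/87 ≤ 243 = 3⁵, so L = 3.

3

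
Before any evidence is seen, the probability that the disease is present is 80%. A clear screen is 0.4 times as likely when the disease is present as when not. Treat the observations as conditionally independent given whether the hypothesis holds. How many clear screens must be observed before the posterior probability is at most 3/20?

Prior odds = 0.8/0.2 = 4.
Likelihood ratio per clear screen = 0.4.
Target odds: 0.15 ÷ 0.85 = 3/17.
Require 0.4ⁿ ≤ 3/17 ÷ 4 = 3/68.
0.4³ = 0.064 is still above 3/68 but 0.4⁴ = 0.0256 is at or below it, so n = 4.

4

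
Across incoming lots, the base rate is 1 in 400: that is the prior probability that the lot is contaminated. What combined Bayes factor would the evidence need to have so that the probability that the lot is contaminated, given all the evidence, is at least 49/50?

Prior odds = 0.0025/0.9975 = 1/399.
Target odds = 0.98/0.02 = 49.
Required Bayes factor = 49 ÷ (1/399) = 19551.

19551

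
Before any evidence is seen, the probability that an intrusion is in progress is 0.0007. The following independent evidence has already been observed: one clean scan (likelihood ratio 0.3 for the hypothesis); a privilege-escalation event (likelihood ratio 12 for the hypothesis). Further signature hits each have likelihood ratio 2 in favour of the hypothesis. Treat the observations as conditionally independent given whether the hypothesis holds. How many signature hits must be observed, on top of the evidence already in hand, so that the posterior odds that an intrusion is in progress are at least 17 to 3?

12

Prior odds = 0.0007/0.9993 = 7/9993.
Combined Bayes factor of the evidence already in hand = 0.3 × 12 = 3.6.
Odds after that evidence = (7/9993) × 3.6 = 42/16655.
Target odds = 17/3.
Need 2ⁿ ≥ 17/3 ÷ (42/16655) = 283135/126.
2¹¹ = 2048 falls short of 283135/126 but 2¹² = 4096 reaches it, so n = 12.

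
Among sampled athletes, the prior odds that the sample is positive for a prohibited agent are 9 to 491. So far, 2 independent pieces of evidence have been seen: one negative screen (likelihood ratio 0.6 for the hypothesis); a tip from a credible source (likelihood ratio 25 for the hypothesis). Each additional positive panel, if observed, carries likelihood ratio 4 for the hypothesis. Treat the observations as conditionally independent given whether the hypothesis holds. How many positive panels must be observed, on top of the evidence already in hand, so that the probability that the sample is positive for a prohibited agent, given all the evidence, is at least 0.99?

5

Prior odds = 9/491.
Combined Bayes factor of the evidence already in hand = 0.6 × 25 = 15.
Odds after that evidence = (9/491) × 15 = 135/491.
Target odds = 0.99/0.01 = 99.
Need 4ⁿ ≥ 99 ÷ (135/491) = 5401/15.
4⁴ = 256 falls short of 5401/15 but 4⁵ = 1024 reaches it, so n = 5.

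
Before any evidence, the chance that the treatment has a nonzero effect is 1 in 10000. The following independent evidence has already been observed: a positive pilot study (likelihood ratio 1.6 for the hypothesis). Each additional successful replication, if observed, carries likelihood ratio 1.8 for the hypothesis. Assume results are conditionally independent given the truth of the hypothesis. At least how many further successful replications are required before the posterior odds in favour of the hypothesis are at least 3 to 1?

17

Prior odds = 0.0001/0.9999 = 1/9999.
Bayes factor of the evidence already in hand = 1.6.
Odds after that evidence = (1/9999) × 1.6 = 8/49995.
Target odds = 3.
Need 1.8ⁿ ≥ 3 ÷ (8/49995) = 18748.125.
1.8¹⁶ ≈12144 falls short of 18748.125 but 1.8¹⁷ ≈21859.1 reaches it, so n = 17.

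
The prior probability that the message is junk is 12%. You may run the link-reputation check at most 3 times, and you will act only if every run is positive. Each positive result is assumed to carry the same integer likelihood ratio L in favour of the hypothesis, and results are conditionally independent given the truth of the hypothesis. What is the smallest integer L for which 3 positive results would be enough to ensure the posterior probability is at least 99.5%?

Prior odds = 0.12/0.88 = 3/22.
Target odds = 0.995/0.005 = 199.
Need L³ ≥ 199 ÷ (3/22) = 4378/3.
11³ = 1331 < 4378/3 ≤ 1728 = 12³, so L = 12.

12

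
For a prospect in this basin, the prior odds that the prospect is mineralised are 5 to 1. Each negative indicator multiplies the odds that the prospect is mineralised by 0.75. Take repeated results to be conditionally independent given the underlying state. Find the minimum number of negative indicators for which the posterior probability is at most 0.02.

Prior odds = 5.
Likelihood ratio per negative indicator = 0.75.
Target odds: 0.02 ÷ 0.98 = 1/49.
Require 0.75ⁿ ≤ 1/49 ÷ 5 = 1/245.
0.75¹⁹ ≈0.00422828 is still above 1/245 but 0.75²⁰ ≈0.00317121 is at or below it, so n = 20.

20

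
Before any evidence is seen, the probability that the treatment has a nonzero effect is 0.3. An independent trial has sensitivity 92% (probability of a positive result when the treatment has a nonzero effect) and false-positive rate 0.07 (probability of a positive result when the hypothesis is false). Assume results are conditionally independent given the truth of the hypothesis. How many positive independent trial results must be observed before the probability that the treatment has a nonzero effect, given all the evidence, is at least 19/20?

Prior odds: 0.3 ÷ 0.7 = 3/7.
Likelihood ratio of a positive result = 0.92/0.07 = 92/7.
Target odds: 0.95 ÷ 0.05 = 19.
Require (92/7)ⁿ ≥ 19 ÷ (3/7) = 133/3.
(92/7)¹ = 92/7 falls short of 133/3 but (92/7)² = 8464/49 reaches it, so n = 2.

2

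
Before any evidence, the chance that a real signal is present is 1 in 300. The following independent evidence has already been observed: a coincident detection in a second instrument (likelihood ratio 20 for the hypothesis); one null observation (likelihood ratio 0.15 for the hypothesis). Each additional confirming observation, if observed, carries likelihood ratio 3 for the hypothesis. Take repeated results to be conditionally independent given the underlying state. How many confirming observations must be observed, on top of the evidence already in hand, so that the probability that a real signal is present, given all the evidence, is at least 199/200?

Prior odds = (1/300)/(299/300) = 1/299.
Combined Bayes factor of the evidence already in hand = 20 × 0.15 = 3.
Odds after that evidence = (1/299) × 3 = 3/299.
Target odds = 0.995/0.005 = 199.
Need 3ⁿ ≥ 199 ÷ (3/299) = 59501/3.
3⁹ = 19683 falls short of 59501/3 but 3¹⁰ = 59049 reaches it, so n = 10.

10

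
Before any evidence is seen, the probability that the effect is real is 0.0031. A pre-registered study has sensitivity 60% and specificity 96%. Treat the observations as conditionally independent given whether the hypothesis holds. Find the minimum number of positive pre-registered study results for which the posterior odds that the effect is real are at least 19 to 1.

4

Prior odds: 0.0031 ÷ 0.9969 = 31/9969.
False-positive rate = 1 − 0.96 = 0.04; likelihood ratio of a positive = 0.6/0.04 = 15.
Target odds = 19.
Need (31/9969) × 15ⁿ ≥ 19, i.e. 15ⁿ ≥ 189411/31.
15³ = 3375 falls short of 189411/31 but 15⁴ = 50625 reaches it, so n = 4.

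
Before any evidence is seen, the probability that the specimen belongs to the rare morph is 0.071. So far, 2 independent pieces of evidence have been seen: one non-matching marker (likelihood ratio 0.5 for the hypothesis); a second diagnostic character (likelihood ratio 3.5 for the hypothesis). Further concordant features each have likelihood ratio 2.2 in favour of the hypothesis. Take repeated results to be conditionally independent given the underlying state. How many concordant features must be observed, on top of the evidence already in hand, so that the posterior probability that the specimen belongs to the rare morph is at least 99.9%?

Prior odds = 0.071/0.929 = 71/929.
Combined Bayes factor of the evidence already in hand = 0.5 × 3.5 = 1.75.
Odds after that evidence = (71/929) × 1.75 = 497/3716.
Target odds = 0.999/0.001 = 999.
Need 2.2ⁿ ≥ 999 ÷ (497/3716) = 3712284/497.
2.2¹¹ ≈5843.18 falls short of 3712284/497 but 2.2¹² ≈12855 reaches it, so n = 12.

12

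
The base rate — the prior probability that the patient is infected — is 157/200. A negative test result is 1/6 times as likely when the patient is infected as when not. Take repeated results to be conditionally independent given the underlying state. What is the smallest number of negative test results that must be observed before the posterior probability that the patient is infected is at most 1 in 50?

3

Prior odds = 0.785/0.215 = 157/43.
Likelihood ratio per negative test result = 1/6.
Target odds: 0.02 ÷ 0.98 = 1/49.
Need (157/43) × (1/6)ⁿ ≤ 1/49, i.e. (1/6)ⁿ ≤ 43/7693.
(1/6)² = 1/36 is still above 43/7693 but (1/6)³ = 1/216 is at or below it, so n = 3.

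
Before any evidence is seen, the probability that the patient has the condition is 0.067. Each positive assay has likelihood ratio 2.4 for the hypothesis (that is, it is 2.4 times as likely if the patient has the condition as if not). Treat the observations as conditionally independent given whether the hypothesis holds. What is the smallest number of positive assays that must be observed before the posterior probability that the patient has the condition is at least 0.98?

Prior odds = 0.067/0.933 = 67/933.
Likelihood ratio per positive assay = 2.4.
Target posterior odds = 0.98/0.02 = 49.
Require 2.4ⁿ ≥ 49 ÷ (67/933) = 45717/67.
2.4⁷ = 35831808/78125 falls short of 45717/67 but 2.4⁸ = 429981696/390625 reaches it, so n = 8.

8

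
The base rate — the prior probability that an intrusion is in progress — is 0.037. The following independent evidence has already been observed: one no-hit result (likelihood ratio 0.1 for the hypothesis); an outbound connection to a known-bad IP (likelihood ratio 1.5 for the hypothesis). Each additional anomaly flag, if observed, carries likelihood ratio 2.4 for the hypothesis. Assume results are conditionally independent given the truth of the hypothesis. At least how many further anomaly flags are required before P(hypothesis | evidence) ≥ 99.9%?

Prior odds = 0.037/0.963 = 37/963.
Combined Bayes factor of the evidence already in hand = 0.1 × 1.5 = 0.15.
Odds after that evidence = (37/963) × 0.15 = 37/6420.
Target odds = 0.999/0.001 = 999.
Need 2.4ⁿ ≥ 999 ÷ (37/6420) = 173340.
2.4¹³ ≈87648.8 falls short of 173340 but 2.4¹⁴ ≈210357 reaches it, so n = 14.

14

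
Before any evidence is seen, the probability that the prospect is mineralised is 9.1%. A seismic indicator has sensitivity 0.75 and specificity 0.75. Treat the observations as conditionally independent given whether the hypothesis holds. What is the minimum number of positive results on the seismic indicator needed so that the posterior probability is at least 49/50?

Prior odds: 0.091 ÷ 0.909 = 91/909.
False-positive rate = 1 − 0.75 = 0.25; likelihood ratio of a positive = 0.75/0.25 = 3.
Target posterior odds = 0.98/0.02 = 49.
Need (91/909) × 3ⁿ ≥ 49, i.e. 3ⁿ ≥ 6363/13.
3⁵ = 243 falls short of 6363/13 but 3⁶ = 729 reaches it, so n = 6.

6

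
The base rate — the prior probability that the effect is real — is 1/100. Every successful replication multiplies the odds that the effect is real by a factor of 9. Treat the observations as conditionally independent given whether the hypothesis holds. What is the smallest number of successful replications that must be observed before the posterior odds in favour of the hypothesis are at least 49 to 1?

4

Prior odds = 0.01/0.99 = 1/99.
Likelihood ratio per successful replication = 9.
Target odds = 49.
Need (1/99) × 9ⁿ ≥ 49, i.e. 9ⁿ ≥ 4851.
9³ = 729 falls short of 4851 but 9⁴ = 6561 reaches it, so n = 4.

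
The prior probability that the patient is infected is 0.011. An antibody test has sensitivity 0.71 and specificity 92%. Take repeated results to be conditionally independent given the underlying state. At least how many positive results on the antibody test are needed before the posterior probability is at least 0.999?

6

Prior odds = 0.011/0.989 = 11/989.
False-positive rate = 1 − 0.92 = 0.08; likelihood ratio of a positive = 0.71/0.08 = 8.875.
Target odds: 0.999 ÷ 0.001 = 999.
Require 8.875ⁿ ≥ 999 ÷ (11/989) = 988011/11.
8.875⁵ ≈55060.7 falls short of 988011/11 but 8.875⁶ ≈488664 reaches it, so n = 6.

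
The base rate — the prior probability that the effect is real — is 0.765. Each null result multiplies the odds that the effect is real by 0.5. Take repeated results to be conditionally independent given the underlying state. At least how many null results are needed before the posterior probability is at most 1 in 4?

Prior odds = 0.765/0.235 = 153/47.
Likelihood ratio per null result = 0.5.
Target posterior odds = 0.25/0.75 = 1/3.
Require 0.5ⁿ ≤ 1/3 ÷ (153/47) = 47/459.
0.5³ = 0.125 is still above 47/459 but 0.5⁴ = 0.0625 is at or below it, so n = 4.

4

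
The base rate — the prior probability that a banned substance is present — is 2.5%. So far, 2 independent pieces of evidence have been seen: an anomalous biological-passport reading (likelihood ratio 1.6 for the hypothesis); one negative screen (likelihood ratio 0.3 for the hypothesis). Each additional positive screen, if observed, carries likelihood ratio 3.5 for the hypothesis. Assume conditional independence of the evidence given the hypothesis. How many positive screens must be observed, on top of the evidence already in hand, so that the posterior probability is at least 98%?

7

Prior odds = 0.025/0.975 = 1/39.
Combined Bayes factor of the evidence already in hand = 1.6 × 0.3 = 0.48.
Odds after that evidence = (1/39) × 0.48 = 4/325.
Target odds = 0.98/0.02 = 49.
Need 3.5ⁿ ≥ 49 ÷ (4/325) = 3981.25.
3.5⁶ = 1838.265625 falls short of 3981.25 but 3.5⁷ = 823543/128 reaches it, so n = 7.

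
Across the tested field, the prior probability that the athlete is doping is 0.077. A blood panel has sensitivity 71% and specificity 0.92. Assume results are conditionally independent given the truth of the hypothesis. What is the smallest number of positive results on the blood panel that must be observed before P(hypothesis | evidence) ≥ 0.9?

Prior odds: 0.077 ÷ 0.923 = 77/923.
False-positive rate = 1 − 0.92 = 0.08; likelihood ratio of a positive = 0.71/0.08 = 8.875.
Target posterior odds = 0.9/0.1 = 9.
Require 8.875ⁿ ≥ 9 ÷ (77/923) = 8307/77.
8.875² = 78.765625 falls short of 8307/77 but 8.875³ = 357911/512 reaches it, so n = 3.

3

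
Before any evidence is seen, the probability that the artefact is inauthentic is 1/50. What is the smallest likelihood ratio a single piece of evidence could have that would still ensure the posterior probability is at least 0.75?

147

Prior odds = 0.02/0.98 = 1/49.
Target odds = 0.75/0.25 = 3.
Required Bayes factor = 3 ÷ (1/49) = 147.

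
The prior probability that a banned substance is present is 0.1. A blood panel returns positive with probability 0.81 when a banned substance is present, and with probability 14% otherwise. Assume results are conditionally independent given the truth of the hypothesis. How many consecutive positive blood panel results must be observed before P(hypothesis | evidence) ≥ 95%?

3

Prior odds = 0.1/0.9 = 1/9.
Likelihood ratio of a positive result = 0.81/0.14 = 81/14.
Target posterior odds = 0.95/0.05 = 19.
Need (1/9) × (81/14)ⁿ ≥ 19, i.e. (81/14)ⁿ ≥ 171.
(81/14)² = 6561/196 falls short of 171 but (81/14)³ = 531441/2744 reaches it, so n = 3.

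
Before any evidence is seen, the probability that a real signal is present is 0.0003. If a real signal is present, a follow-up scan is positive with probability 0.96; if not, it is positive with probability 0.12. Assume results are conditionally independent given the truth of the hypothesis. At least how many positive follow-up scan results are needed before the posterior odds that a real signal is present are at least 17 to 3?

Prior odds: 0.0003 ÷ 0.9997 = 3/9997.
Likelihood ratio of a positive = 0.96/0.12 = 8.
Target odds = 17/3.
Require 8ⁿ ≥ 17/3 ÷ (3/9997) = 169949/9.
8⁴ = 4096 falls short of 169949/9 but 8⁵ = 32768 reaches it, so n = 5.

5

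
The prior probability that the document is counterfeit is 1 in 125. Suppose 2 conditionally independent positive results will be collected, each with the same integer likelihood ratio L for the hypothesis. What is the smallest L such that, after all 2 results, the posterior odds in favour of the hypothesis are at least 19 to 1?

Prior odds = 0.008/0.992 = 1/124.
Target odds = 19.
Need L² ≥ 19 ÷ (1/124) = 2356.
48² = 2304 < 2356 ≤ 2401 = 49², so L = 49.

49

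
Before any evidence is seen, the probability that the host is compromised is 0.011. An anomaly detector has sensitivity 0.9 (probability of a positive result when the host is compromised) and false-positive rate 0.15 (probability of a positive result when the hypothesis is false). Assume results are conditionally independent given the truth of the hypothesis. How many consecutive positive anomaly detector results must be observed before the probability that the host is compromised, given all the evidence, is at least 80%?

4

Prior odds: 0.011 ÷ 0.989 = 11/989.
Likelihood ratio of a positive result = 0.9/0.15 = 6.
Target odds: 0.8 ÷ 0.2 = 4.
Need (11/989) × 6ⁿ ≥ 4, i.e. 6ⁿ ≥ 3956/11.
6³ = 216 falls short of 3956/11 but 6⁴ = 1296 reaches it, so n = 4.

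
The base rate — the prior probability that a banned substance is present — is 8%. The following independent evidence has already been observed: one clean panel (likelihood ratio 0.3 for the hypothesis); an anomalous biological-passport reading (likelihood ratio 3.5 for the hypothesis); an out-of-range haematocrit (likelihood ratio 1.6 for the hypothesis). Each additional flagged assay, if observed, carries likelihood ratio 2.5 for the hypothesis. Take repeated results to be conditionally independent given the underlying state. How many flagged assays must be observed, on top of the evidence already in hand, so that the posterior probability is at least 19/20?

Prior odds = 0.08/0.92 = 2/23.
Combined Bayes factor of the evidence already in hand = 0.3 × 3.5 × 1.6 = 1.68.
Odds after that evidence = (2/23) × 1.68 = 84/575.
Target odds = 0.95/0.05 = 19.
Need 2.5ⁿ ≥ 19 ÷ (84/575) = 10925/84.
2.5⁵ = 97.65625 falls short of 10925/84 but 2.5⁶ = 244.140625 reaches it, so n = 6.

6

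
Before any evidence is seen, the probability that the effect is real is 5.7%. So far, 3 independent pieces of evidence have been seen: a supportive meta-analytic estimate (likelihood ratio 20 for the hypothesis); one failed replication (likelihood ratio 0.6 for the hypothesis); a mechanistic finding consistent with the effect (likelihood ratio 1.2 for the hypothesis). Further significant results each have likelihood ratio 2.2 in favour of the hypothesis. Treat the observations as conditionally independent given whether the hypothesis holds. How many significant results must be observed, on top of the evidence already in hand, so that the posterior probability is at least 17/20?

3

Prior odds = 0.057/0.943 = 57/943.
Combined Bayes factor of the evidence already in hand = 20 × 0.6 × 1.2 = 14.4.
Odds after that evidence = (57/943) × 14.4 = 4104/4715.
Target odds = 0.85/0.15 = 17/3.
Need 2.2ⁿ ≥ 17/3 ÷ (4104/4715) = 80155/12312.
2.2² = 4.84 falls short of 80155/12312 but 2.2³ = 10.648 reaches it, so n = 3.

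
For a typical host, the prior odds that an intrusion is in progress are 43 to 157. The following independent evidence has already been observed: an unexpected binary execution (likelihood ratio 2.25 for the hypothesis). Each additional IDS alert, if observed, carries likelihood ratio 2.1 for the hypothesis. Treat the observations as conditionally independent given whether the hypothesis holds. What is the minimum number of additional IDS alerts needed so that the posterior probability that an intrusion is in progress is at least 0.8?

Prior odds = 43/157.
Bayes factor of the evidence already in hand = 2.25.
Odds after that evidence = (43/157) × 2.25 = 387/628.
Target odds = 0.8/0.2 = 4.
Need 2.1ⁿ ≥ 4 ÷ (387/628) = 2512/387.
2.1² = 4.41 falls short of 2512/387 but 2.1³ = 9.261 reaches it, so n = 3.

3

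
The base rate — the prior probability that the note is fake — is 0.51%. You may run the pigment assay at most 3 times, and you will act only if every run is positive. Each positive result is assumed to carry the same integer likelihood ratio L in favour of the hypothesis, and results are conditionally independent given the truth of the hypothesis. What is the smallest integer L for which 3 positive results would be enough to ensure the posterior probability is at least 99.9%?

Prior odds = 0.0051/0.9949 = 51/9949.
Target odds = 0.999/0.001 = 999.
Need L³ ≥ 999 ÷ (51/9949) = 3313017/17.
57³ = 185193 < 3313017/17 ≤ 195112 = 58³, so L = 58.

58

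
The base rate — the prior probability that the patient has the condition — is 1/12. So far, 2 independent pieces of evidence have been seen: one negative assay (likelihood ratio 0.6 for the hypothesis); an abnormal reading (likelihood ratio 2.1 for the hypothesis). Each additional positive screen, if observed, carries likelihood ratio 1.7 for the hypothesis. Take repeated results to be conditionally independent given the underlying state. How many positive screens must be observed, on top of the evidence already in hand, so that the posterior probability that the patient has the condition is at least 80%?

7

Prior odds = (1/12)/(11/12) = 1/11.
Combined Bayes factor of the evidence already in hand = 0.6 × 2.1 = 1.26.
Odds after that evidence = (1/11) × 1.26 = 63/550.
Target odds = 0.8/0.2 = 4.
Need 1.7ⁿ ≥ 4 ÷ (63/550) = 2200/63.
1.7⁶ = 24137569/1000000 falls short of 2200/63 but 1.7⁷ = 410338673/10000000 reaches it, so n = 7.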